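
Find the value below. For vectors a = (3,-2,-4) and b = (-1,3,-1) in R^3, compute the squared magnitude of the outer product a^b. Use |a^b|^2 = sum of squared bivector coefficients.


a wedge b = (a1*b2 - a2*b1)*e12 + (a1*b3 - a3*b1)*e13 + (a2*b3 - a3*b2)*e23
e12 coeff: 3*3 - (-2)*(-1) = 9 - 2 = 7
e13 coeff: 3*(-1) - (-4)*(-1) = -3 - 4 = -7
e23 coeff: (-2)*(-1) - (-4)*3 = 2 - (-12) = 14
|a wedge b|^2 = 7^2 + (-7)^2 + 14^2
= 49 + 49 + 196
= 294


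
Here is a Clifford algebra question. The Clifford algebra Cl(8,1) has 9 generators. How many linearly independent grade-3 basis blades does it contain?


Number of grade-k basis blades in Cl(p,q) with n = p + q is C(n, k).
n = 8 + 1 = 9
C(9, 3) = 9! / (3! * 6!)
= 362880 / (6 * 720)
= 84


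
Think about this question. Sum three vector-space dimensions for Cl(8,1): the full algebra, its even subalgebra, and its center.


n = 8 + 1 = 9
Total dim = 2^9 = 512
Even subalgebra dim = 2^8 = 256
n is odd, so center dim = 2
Sum = 512 + 256 + 2 = 770


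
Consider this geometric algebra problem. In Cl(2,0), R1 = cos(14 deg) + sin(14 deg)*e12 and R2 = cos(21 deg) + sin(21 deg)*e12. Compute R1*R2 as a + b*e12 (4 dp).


Same-plane rotors commute and their half-angles add:
R1*R2 = cos(a1 + a2) + sin(a1 + a2)*e12.
a1 + a2 = 14 + 21 = 35 deg
cos(35 deg) = 0.8192
sin(35 deg) = 0.5736
R1*R2 = 0.8192 + 0.5736*e12


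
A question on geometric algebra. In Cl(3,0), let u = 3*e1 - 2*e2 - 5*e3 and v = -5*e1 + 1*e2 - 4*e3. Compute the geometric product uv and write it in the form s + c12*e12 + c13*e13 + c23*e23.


In Cl(3,0): e_i^2 = 1, e_ie_j = -e_je_i for i != j.
Scalar part = u . v = 3*(-5) + (-2)*1 + (-5)*(-4)
= -15 + (-2) + 20 = 3
e12 coeff = 3*1 - (-2)*(-5) = 3 - 10 = -7
e13 coeff = 3*(-4) - (-5)*(-5) = -12 - 25 = -37
e23 coeff = (-2)*(-4) - (-5)*1 = 8 - (-5) = 13
uv = 3 - 7*e12 - 37*e13 + 13*e23


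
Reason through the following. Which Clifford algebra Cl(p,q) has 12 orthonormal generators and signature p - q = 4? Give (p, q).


We need p + q = 12 and p - q = 4.
Adding: 2p = 12 + 4 = 16, so p = 8.
Then q = 12 - 8 = 4.
(p, q) = (8, 4)


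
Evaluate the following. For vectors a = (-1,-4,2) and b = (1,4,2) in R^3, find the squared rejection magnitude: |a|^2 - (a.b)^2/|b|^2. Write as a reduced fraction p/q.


|a|^2 = (-1)^2 + (-4)^2 + 2^2 = 21
|b|^2 = 1^2 + 4^2 + 2^2 = 21
a . b = (-1)*1 + (-4)*4 + 2*2 = -13
(a.b)^2 = (-13)^2 = 169
|rej|^2 = 21 - 169/21
= (441 - 169)/21
= 272/21
In lowest terms: 272/21


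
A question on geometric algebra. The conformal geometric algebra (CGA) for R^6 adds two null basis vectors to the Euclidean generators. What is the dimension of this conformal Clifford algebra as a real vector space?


The conformal model of R^6 uses Cl(7,1): the 6 Euclidean generators plus two extra orthogonal generators e+ (e+^2 = +1) and e- (e-^2 = -1), from which the null vectors e0, einf are built.
Number of generators m = 6 + 2 = 8.
dim Cl(p,q) = 2^m = 2^8 = 256


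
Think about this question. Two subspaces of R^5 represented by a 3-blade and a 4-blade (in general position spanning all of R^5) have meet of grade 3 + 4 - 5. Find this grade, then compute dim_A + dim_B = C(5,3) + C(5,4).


Meet grade = grade(A) + grade(B) - n
= 3 + 4 - 5 = 2
C(5,3) = 10
C(5,4) = 5
dim_A + dim_B = 10 + 5 = 15


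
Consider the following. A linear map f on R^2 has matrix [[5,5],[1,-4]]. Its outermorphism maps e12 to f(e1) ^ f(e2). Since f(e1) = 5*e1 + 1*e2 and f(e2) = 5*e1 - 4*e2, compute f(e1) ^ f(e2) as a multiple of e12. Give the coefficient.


The outermorphism of a linear map f sends e1^e2 to f(e1)^f(e2).
f(e1) = 5*e1 + 1*e2
f(e2) = 5*e1 - 4*e2
f(e1) ^ f(e2) = (5*e1 + 1*e2) ^ (5*e1 - 4*e2)
= 5*(-4)*e12 + 1*5*e21
= (-20 - 5)*e12
= -25*e12
Coefficient = -25


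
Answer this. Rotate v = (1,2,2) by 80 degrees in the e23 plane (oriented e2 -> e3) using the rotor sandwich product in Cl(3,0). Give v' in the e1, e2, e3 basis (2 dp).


Rotor R = cos(40deg) - sin(40deg)*e23
Rotation angle theta = 2 * 40 = 80 degrees in the e23 plane (e2 -> e3).
The component perpendicular to the plane (e1) is invariant: v'_1 = v1 = 1.00
cos(80deg) = 0.1736, sin(80deg) = 0.9848
v'_2 = v2*cos(theta) - v3*sin(theta) = 2*0.1736 - 2*0.9848 = -1.62
v'_3 = v2*sin(theta) + v3*cos(theta) = 2*0.9848 + 2*0.1736 = 2.32
v' = 1.00*e1 - 1.62*e2 + 2.32*e3


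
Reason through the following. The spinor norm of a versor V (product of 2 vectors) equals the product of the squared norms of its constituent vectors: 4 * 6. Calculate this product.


Spinor norm N(V) = |v1|^2 * |v2|^2 * ... * |v2|^2
= 4 * 6
Running product: 4, 24
N(V) = 24


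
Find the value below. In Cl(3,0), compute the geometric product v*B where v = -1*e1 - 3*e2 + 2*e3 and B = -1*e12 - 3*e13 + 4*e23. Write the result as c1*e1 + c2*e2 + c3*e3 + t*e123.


vB has grade-1 (vector) and grade-3 (trivector) parts: vB = (v _| B) + (v ^ B).
Vector part <vB>_1:
  e1: -v2*b12 - v3*b13 = -(-3)*(-1) - (2)*(-3) = 3
  e2: v1*b12 - v3*b23 = (-1)*(-1) - (2)*(4) = -7
  e3: v1*b13 + v2*b23 = (-1)*(-3) + (-3)*(4) = -9
Trivector part <vB>_3:
  e123: v1*b23 - v2*b13 + v3*b12 = (-1)*(4) - (-3)*(-3) + (2)*(-1) = -15
vB = 3*e1 - 7*e2 - 9*e3 - 15*e123


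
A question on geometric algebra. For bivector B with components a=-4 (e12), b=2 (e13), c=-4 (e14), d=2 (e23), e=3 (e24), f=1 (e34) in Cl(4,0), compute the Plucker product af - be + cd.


Plucker relation: af - be + cd
a*f = (-4)*1 = -4
b*e = 2*3 = 6
c*d = (-4)*2 = -8
af - be + cd = -4 - 6 + (-8)
= -18


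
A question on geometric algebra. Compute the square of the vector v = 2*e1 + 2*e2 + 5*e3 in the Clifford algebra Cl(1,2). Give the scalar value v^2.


v^2 = sum of c_i^2 * e_i^2
Positive signature terms (e_i^2 = +1): 2^2 = 4
Negative signature terms (e_j^2 = -1): 2^2 + 5^2 = 29
v^2 = 4 - 29 = -25


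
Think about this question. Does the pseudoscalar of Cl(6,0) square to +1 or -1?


The pseudoscalar I = e1...e_n (product of all n generators) of Cl(p,q) satisfies I^2 = (-1)^(q + n(n-1)/2).
p = 6, q = 0, n = p + q = 6
n(n-1)/2 = 6 * 5 / 2 = 15
Exponent = q + n(n-1)/2 = 0 + 15 = 15
I^2 = (-1)^15 = -1


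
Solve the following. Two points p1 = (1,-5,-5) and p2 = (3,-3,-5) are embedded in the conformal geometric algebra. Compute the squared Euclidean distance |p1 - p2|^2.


p1 - p2 = (-2, -2, 0)
|p1 - p2|^2 = (-2)^2 + (-2)^2 + 0^2
= 4 + 4 + 0
= 8


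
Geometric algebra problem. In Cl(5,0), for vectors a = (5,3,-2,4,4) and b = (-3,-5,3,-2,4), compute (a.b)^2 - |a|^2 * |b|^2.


a . b = 5*(-3) + 3*(-5) + (-2)*3 + 4*(-2) + 4*4
= -15 + (-15) + (-6) + (-8) + 16 = -28
|a|^2 = 5^2 + 3^2 + (-2)^2 + 4^2 + 4^2 = 70
|b|^2 = (-3)^2 + (-5)^2 + 3^2 + (-2)^2 + 4^2 = 63
(a.b)^2 = (-28)^2 = 784
|a|^2 * |b|^2 = 70 * 63 = 4410
Result = 784 - 4410 = -3626


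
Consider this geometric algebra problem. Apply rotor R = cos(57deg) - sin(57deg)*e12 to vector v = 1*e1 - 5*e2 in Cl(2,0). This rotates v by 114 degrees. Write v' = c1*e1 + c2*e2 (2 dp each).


Rotor R = cos(57deg) - sin(57deg)*e12
Rotation angle theta = 2 * 57 = 114 degrees
v' = R*v*~R rotates v by theta.
cos(114deg) = -0.4067, sin(114deg) = 0.9135
v'_1 = 1*cos(114deg) - (-5)*sin(114deg)
= 1*(-0.4067) - (-5)*0.9135
= 4.16
v'_2 = 1*sin(114deg) + (-5)*cos(114deg)
= 1*0.9135 + (-5)*(-0.4067)
= 2.95
v' = 4.16*e1 + 2.95*e2


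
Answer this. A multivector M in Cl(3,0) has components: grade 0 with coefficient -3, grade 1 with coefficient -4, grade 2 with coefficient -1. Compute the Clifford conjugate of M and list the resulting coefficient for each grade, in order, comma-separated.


Clifford conjugate sign for grade k: (-1)^(k(k+1)/2)
Grade 0: (-1)^(0*1/2) = (-1)^0 = 1, coeff -3 -> -3
Grade 1: (-1)^(1*2/2) = (-1)^1 = -1, coeff -4 -> 4
Grade 2: (-1)^(2*3/2) = (-1)^3 = -1, coeff -1 -> 1
Conjugated coefficients: -3, 4, 1


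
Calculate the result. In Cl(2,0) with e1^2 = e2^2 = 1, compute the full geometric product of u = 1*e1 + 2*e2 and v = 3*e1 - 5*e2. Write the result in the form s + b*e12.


Expand: (1*e1 + 2*e2)(3*e1 - 5*e2)
= 1*3*e1e1 + 1*(-5)*e1e2 + 2*3*e2e1 + 2*(-5)*e2e2
Using e1^2 = e2^2 = 1, e2e1 = -e1e2:
Scalar part s = 1*3 + 2*(-5) = 3 + (-10) = -7
Bivector part b = 1*(-5) - 2*3 = -5 - 6 = -11
uv = -7 - 11*e12


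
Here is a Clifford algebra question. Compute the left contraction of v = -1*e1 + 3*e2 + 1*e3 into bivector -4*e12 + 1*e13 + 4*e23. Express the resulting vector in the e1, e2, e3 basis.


Left contraction v _| B = <vB>_1 (grade-1 part of the geometric product vB).
Using e1_|e12 = e2, e2_|e12 = -e1, e1_|e13 = e3, e3_|e13 = -e1, e2_|e23 = e3, e3_|e23 = -e2:
e1 coeff: -v2*b12 - v3*b13 = -(3)*(-4) - (1)*(1) = 11
e2 coeff: v1*b12 - v3*b23 = (-1)*(-4) - (1)*(4) = 0
e3 coeff: v1*b13 + v2*b23 = (-1)*(1) + (3)*(4) = 11
v _| B = 11*e1 + 0*e2 + 11*e3


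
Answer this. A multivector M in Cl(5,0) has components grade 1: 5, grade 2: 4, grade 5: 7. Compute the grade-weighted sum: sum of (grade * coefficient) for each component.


Grade-weighted sum = sum of grade_k * coefficient_k
1*5 = 5
2*4 = 8
5*7 = 35
Total = 5 + 8 + 35 = 48


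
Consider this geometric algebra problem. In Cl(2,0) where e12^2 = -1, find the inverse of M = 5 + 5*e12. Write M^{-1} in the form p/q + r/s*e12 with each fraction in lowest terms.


M = 5 + 5*e12, where e12^2 = -1.
Since M commutes with its reverse ~M = a - b*e12, M * ~M = a^2 - b^2*e12^2 = a^2 + b^2.
So M^{-1} = ~M / (a^2 + b^2) = (a - b*e12)/(a^2 + b^2).
a^2 + b^2 = 25 + 25 = 50
Scalar part = 5/50 = 1/10
Bivector coeff = -5/50 = -1/10
M^{-1} = 1/10 - 1/10*e12


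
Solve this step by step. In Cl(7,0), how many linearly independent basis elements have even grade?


Even subalgebra dimension = 2^(n-1)
n = 7 + 0 = 7
2^(7 - 1) = 2^6 = 64
Verification: sum of C(7,k) for even k = 1 + 21 + 35 + 7 = 64
Result = 64


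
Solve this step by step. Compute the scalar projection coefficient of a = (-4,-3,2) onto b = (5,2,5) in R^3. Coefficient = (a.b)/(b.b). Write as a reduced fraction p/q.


Projection coefficient = (a . b) / (b . b)
a . b = (-4)*5 + (-3)*2 + 2*5
= -20 + (-6) + 10 = -16
b . b = 5^2 + 2^2 + 5^2
= 25 + 4 + 25 = 54
Coefficient = -16/54
In lowest terms: -8/27


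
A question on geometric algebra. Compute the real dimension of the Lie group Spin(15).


Spin(n) double-covers SO(n); both have Lie algebra so(n) of dimension n(n-1)/2.
n = 15
n(n-1) = 15 * 14 = 210
dim Spin(15) = 210/2 = 105


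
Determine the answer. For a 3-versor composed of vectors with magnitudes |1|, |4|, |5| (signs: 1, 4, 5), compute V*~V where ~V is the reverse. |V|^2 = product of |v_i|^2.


Each vector v_i has |v_i|^2 = s_i^2
Squared scales: 1^2 = 1, 4^2 = 16, 5^2 = 25
|V|^2 = 1 * 16 * 25
= 400


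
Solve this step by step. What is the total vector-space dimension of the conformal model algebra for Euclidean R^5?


The conformal model of R^5 uses Cl(6,1): the 5 Euclidean generators plus two extra orthogonal generators e+ (e+^2 = +1) and e- (e-^2 = -1), from which the null vectors e0, einf are built.
Number of generators m = 5 + 2 = 7.
dim Cl(p,q) = 2^m = 2^7 = 128


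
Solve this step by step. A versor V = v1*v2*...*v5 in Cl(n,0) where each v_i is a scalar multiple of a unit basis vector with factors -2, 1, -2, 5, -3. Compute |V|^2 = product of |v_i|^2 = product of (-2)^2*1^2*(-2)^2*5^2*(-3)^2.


Each vector v_i has |v_i|^2 = s_i^2
Squared scales: (-2)^2 = 4, 1^2 = 1, (-2)^2 = 4, 5^2 = 25, (-3)^2 = 9
|V|^2 = 4 * 1 * 4 * 25 * 9
= 3600


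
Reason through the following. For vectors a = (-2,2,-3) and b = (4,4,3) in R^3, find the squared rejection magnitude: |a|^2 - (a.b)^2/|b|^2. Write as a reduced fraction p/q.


|a|^2 = (-2)^2 + 2^2 + (-3)^2 = 17
|b|^2 = 4^2 + 4^2 + 3^2 = 41
a . b = (-2)*4 + 2*4 + (-3)*3 = -9
(a.b)^2 = (-9)^2 = 81
|rej|^2 = 17 - 81/41
= (697 - 81)/41
= 616/41
In lowest terms: 616/41


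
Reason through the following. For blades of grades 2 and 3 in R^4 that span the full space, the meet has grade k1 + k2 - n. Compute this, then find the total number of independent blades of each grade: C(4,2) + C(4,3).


Meet grade = grade(A) + grade(B) - n
= 2 + 3 - 4 = 1
C(4,2) = 6
C(4,3) = 4
dim_A + dim_B = 6 + 4 = 10


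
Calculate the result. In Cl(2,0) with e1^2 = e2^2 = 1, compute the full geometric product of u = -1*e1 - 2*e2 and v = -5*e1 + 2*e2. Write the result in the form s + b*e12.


Expand: (-1*e1 - 2*e2)(-5*e1 + 2*e2)
= (-1)*(-5)*e1e1 + (-1)*2*e1e2 + (-2)*(-5)*e2e1 + (-2)*2*e2e2
Using e1^2 = e2^2 = 1, e2e1 = -e1e2:
Scalar part s = (-1)*(-5) + (-2)*2 = 5 + (-4) = 1
Bivector part b = (-1)*2 - (-2)*(-5) = -2 - 10 = -12
uv = 1 - 12*e12


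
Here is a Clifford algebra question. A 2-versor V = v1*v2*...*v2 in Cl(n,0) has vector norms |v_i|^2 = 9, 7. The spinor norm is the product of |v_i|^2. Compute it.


Spinor norm N(V) = |v1|^2 * |v2|^2 * ... * |v2|^2
= 9 * 7
Running product: 9, 63
N(V) = 63


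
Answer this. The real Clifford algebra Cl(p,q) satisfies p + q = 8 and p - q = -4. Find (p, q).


We need p + q = 8 and p - q = -4.
Adding: 2p = 8 + (-4) = 4, so p = 2.
Then q = 8 - 2 = 6.
(p, q) = (2, 6)


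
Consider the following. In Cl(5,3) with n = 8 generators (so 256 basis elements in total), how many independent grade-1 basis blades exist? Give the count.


Number of grade-k basis blades in Cl(p,q) with n = p + q is C(n, k).
n = 5 + 3 = 8
C(8, 1) = 8! / (1! * 7!)
= 40320 / (1 * 5040)
= 8


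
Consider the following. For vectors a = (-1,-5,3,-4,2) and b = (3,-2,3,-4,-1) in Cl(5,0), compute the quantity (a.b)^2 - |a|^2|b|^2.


a . b = (-1)*3 + (-5)*(-2) + 3*3 + (-4)*(-4) + 2*(-1)
= -3 + 10 + 9 + 16 + (-2) = 30
|a|^2 = (-1)^2 + (-5)^2 + 3^2 + (-4)^2 + 2^2 = 55
|b|^2 = 3^2 + (-2)^2 + 3^2 + (-4)^2 + (-1)^2 = 39
(a.b)^2 = 30^2 = 900
|a|^2 * |b|^2 = 55 * 39 = 2145
Result = 900 - 2145 = -1245


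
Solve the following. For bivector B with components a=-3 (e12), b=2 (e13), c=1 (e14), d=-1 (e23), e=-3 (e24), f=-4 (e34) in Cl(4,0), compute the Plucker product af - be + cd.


Plucker relation: af - be + cd
a*f = (-3)*(-4) = 12
b*e = 2*(-3) = -6
c*d = 1*(-1) = -1
af - be + cd = 12 - (-6) + (-1)
= 17


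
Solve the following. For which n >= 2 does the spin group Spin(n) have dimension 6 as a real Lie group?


dim Spin(n) = dim so(n) = n(n-1)/2.
Solve n(n-1)/2 = 6, i.e. n^2 - n - 12 = 0.
Discriminant = 1 + 8*6 = 49
n = (1 + sqrt(49))/2 = (1 + 7)/2 = 4


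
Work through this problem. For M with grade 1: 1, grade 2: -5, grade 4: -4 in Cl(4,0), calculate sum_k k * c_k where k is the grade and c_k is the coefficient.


Grade-weighted sum = sum of grade_k * coefficient_k
1*1 = 1
2*(-5) = -10
4*(-4) = -16
Total = 1 + (-10) + (-16) = -25


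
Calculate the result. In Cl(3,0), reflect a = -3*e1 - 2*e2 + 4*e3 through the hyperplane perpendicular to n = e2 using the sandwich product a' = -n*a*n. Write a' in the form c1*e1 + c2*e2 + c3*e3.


Reflection formula: a' = -n*a*n, with n = e2 (unit vector, n^2 = 1).
For reflection through hyperplane perp to e2:
The component along e2 flips sign, others stay.
a = (-3, -2, 4)
a' = (-3, 2, 4)
a' = -3*e1 + 2*e2 + 4*e3


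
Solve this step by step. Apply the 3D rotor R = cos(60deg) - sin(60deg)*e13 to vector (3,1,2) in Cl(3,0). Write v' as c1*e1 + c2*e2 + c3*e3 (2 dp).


Rotor R = cos(60deg) - sin(60deg)*e13
Rotation angle theta = 2 * 60 = 120 degrees in the e13 plane (e1 -> e3).
The component perpendicular to the plane (e2) is invariant: v'_2 = v2 = 1.00
cos(120deg) = -0.5000, sin(120deg) = 0.8660
v'_1 = v1*cos(theta) - v3*sin(theta) = 3*(-0.5000) - 2*0.8660 = -3.23
v'_3 = v1*sin(theta) + v3*cos(theta) = 3*0.8660 + 2*(-0.5000) = 1.60
v' = -3.23*e1 + 1.00*e2 + 1.60*e3


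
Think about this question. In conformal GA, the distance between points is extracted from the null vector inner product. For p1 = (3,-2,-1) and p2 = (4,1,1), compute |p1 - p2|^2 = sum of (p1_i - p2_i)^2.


p1 - p2 = (-1, -3, -2)
|p1 - p2|^2 = (-1)^2 + (-3)^2 + (-2)^2
= 1 + 9 + 4
= 14


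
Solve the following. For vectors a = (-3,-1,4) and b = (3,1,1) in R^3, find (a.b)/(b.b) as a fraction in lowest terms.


Projection coefficient = (a . b) / (b . b)
a . b = (-3)*3 + (-1)*1 + 4*1
= -9 + (-1) + 4 = -6
b . b = 3^2 + 1^2 + 1^2
= 9 + 1 + 1 = 11
Coefficient = -6/11
In lowest terms: -6/11


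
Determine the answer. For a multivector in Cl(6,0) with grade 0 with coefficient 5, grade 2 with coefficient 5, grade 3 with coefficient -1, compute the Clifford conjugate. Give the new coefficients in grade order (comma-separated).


Clifford conjugate sign for grade k: (-1)^(k(k+1)/2)
Grade 0: (-1)^(0*1/2) = (-1)^0 = 1, coeff 5 -> 5
Grade 2: (-1)^(2*3/2) = (-1)^3 = -1, coeff 5 -> -5
Grade 3: (-1)^(3*4/2) = (-1)^6 = 1, coeff -1 -> -1
Conjugated coefficients: 5, -5, -1


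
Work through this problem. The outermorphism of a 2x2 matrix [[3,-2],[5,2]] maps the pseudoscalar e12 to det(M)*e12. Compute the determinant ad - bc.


The outermorphism of a linear map f sends e1^e2 to f(e1)^f(e2).
f(e1) = 3*e1 + 5*e2
f(e2) = -2*e1 + 2*e2
f(e1) ^ f(e2) = (3*e1 + 5*e2) ^ (-2*e1 + 2*e2)
= 3*2*e12 + 5*(-2)*e21
= (6 - (-10))*e12
= 16*e12
Coefficient = 16


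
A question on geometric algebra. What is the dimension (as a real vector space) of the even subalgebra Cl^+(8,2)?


Even subalgebra dimension = 2^(n-1)
n = 8 + 2 = 10
2^(10 - 1) = 2^9 = 512
Verification: sum of C(10,k) for even k = 1 + 45 + 210 + 210 + 45 + 1 = 512
Result = 512


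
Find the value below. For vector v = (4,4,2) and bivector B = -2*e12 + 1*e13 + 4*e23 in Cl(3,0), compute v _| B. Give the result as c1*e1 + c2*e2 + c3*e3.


Left contraction v _| B = <vB>_1 (grade-1 part of the geometric product vB).
Using e1_|e12 = e2, e2_|e12 = -e1, e1_|e13 = e3, e3_|e13 = -e1, e2_|e23 = e3, e3_|e23 = -e2:
e1 coeff: -v2*b12 - v3*b13 = -(4)*(-2) - (2)*(1) = 6
e2 coeff: v1*b12 - v3*b23 = (4)*(-2) - (2)*(4) = -16
e3 coeff: v1*b13 + v2*b23 = (4)*(1) + (4)*(4) = 20
v _| B = 6*e1 - 16*e2 + 20*e3


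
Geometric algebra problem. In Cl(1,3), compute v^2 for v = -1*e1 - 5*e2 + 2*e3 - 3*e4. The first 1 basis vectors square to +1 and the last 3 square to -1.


v^2 = sum of c_i^2 * e_i^2
Positive signature terms (e_i^2 = +1): (-1)^2 = 1
Negative signature terms (e_j^2 = -1): (-5)^2 + 2^2 + (-3)^2 = 38
v^2 = 1 - 38 = -37


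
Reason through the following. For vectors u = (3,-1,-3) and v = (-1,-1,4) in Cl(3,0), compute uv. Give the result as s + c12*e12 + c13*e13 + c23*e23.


In Cl(3,0): e_i^2 = 1, e_ie_j = -e_je_i for i != j.
Scalar part = u . v = 3*(-1) + (-1)*(-1) + (-3)*4
= -3 + 1 + (-12) = -14
e12 coeff = 3*(-1) - (-1)*(-1) = -3 - 1 = -4
e13 coeff = 3*4 - (-3)*(-1) = 12 - 3 = 9
e23 coeff = (-1)*4 - (-3)*(-1) = -4 - 3 = -7
uv = -14 - 4*e12 + 9*e13 - 7*e23


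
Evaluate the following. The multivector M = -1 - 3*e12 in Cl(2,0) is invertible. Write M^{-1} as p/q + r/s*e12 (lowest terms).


M = -1 - 3*e12, where e12^2 = -1.
Since M commutes with its reverse ~M = a - b*e12, M * ~M = a^2 - b^2*e12^2 = a^2 + b^2.
So M^{-1} = ~M / (a^2 + b^2) = (a - b*e12)/(a^2 + b^2).
a^2 + b^2 = 1 + 9 = 10
Scalar part = -1/10 = -1/10
Bivector coeff = 3/10 = 3/10
M^{-1} = -1/10 + 3/10*e12


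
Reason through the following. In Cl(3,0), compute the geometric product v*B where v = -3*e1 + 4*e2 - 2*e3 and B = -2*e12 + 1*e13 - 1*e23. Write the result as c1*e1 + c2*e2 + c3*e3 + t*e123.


vB has grade-1 (vector) and grade-3 (trivector) parts: vB = (v _| B) + (v ^ B).
Vector part <vB>_1:
  e1: -v2*b12 - v3*b13 = -(4)*(-2) - (-2)*(1) = 10
  e2: v1*b12 - v3*b23 = (-3)*(-2) - (-2)*(-1) = 4
  e3: v1*b13 + v2*b23 = (-3)*(1) + (4)*(-1) = -7
Trivector part <vB>_3:
  e123: v1*b23 - v2*b13 + v3*b12 = (-3)*(-1) - (4)*(1) + (-2)*(-2) = 3
vB = 10*e1 + 4*e2 - 7*e3 + 3*e123


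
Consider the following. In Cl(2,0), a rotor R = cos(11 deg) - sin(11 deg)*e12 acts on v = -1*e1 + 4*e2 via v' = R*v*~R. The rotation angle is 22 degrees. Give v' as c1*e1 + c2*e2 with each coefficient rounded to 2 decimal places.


Rotor R = cos(11deg) - sin(11deg)*e12
Rotation angle theta = 2 * 11 = 22 degrees
v' = R*v*~R rotates v by theta.
cos(22deg) = 0.9272, sin(22deg) = 0.3746
v'_1 = -1*cos(22deg) - 4*sin(22deg)
= -1*0.9272 - 4*0.3746
= -2.43
v'_2 = -1*sin(22deg) + 4*cos(22deg)
= -1*0.3746 + 4*0.9272
= 3.33
v' = -2.43*e1 + 3.33*e2


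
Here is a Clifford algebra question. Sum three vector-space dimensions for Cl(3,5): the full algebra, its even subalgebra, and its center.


n = 3 + 5 = 8
Total dim = 2^8 = 256
Even subalgebra dim = 2^7 = 128
n is even, so center dim = 1
Sum = 256 + 128 + 1 = 385


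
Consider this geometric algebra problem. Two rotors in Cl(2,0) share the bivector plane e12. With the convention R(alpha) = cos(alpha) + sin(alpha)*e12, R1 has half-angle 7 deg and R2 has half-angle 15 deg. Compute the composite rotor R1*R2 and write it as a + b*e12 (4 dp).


Same-plane rotors commute and their half-angles add:
R1*R2 = cos(a1 + a2) + sin(a1 + a2)*e12.
a1 + a2 = 7 + 15 = 22 deg
cos(22 deg) = 0.9272
sin(22 deg) = 0.3746
R1*R2 = 0.9272 + 0.3746*e12


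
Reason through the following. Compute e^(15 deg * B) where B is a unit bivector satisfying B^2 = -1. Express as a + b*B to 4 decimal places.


For a unit bivector B with B^2 = -1, the exponential series gives
e^(theta*B) = cos(theta) + sin(theta)*B (the GA analogue of Euler's formula).
theta = 15 degrees = 0.261799 rad
cos(15 deg) = 0.9659
sin(15 deg) = 0.2588
exp(theta*B) = 0.9659 + 0.2588*B


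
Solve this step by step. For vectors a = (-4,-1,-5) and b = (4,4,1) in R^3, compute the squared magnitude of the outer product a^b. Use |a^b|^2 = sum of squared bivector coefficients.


a wedge b = (a1*b2 - a2*b1)*e12 + (a1*b3 - a3*b1)*e13 + (a2*b3 - a3*b2)*e23
e12 coeff: (-4)*4 - (-1)*4 = -16 - (-4) = -12
e13 coeff: (-4)*1 - (-5)*4 = -4 - (-20) = 16
e23 coeff: (-1)*1 - (-5)*4 = -1 - (-20) = 19
|a wedge b|^2 = (-12)^2 + 16^2 + 19^2
= 144 + 256 + 361
= 761


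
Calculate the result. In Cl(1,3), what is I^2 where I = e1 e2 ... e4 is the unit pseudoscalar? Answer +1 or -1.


The pseudoscalar I = e1...e_n (product of all n generators) of Cl(p,q) satisfies I^2 = (-1)^(q + n(n-1)/2).
p = 1, q = 3, n = p + q = 4
n(n-1)/2 = 4 * 3 / 2 = 6
Exponent = q + n(n-1)/2 = 3 + 6 = 9
I^2 = (-1)^9 = -1


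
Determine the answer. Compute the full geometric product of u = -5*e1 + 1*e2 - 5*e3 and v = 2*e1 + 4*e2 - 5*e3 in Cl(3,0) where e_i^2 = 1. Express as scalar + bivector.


In Cl(3,0): e_i^2 = 1, e_ie_j = -e_je_i for i != j.
Scalar part = u . v = (-5)*2 + 1*4 + (-5)*(-5)
= -10 + 4 + 25 = 19
e12 coeff = (-5)*4 - 1*2 = -20 - 2 = -22
e13 coeff = (-5)*(-5) - (-5)*2 = 25 - (-10) = 35
e23 coeff = 1*(-5) - (-5)*4 = -5 - (-20) = 15
uv = 19 - 22*e12 + 35*e13 + 15*e23


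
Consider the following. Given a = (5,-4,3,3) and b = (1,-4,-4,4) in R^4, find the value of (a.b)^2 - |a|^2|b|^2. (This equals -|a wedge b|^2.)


a . b = 5*1 + (-4)*(-4) + 3*(-4) + 3*4
= 5 + 16 + (-12) + 12 = 21
|a|^2 = 5^2 + (-4)^2 + 3^2 + 3^2 = 59
|b|^2 = 1^2 + (-4)^2 + (-4)^2 + 4^2 = 49
(a.b)^2 = 21^2 = 441
|a|^2 * |b|^2 = 59 * 49 = 2891
Result = 441 - 2891 = -2450


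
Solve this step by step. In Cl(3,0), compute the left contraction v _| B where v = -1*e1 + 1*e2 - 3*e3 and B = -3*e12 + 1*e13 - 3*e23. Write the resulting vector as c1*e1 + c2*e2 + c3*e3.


Left contraction v _| B = <vB>_1 (grade-1 part of the geometric product vB).
Using e1_|e12 = e2, e2_|e12 = -e1, e1_|e13 = e3, e3_|e13 = -e1, e2_|e23 = e3, e3_|e23 = -e2:
e1 coeff: -v2*b12 - v3*b13 = -(1)*(-3) - (-3)*(1) = 6
e2 coeff: v1*b12 - v3*b23 = (-1)*(-3) - (-3)*(-3) = -6
e3 coeff: v1*b13 + v2*b23 = (-1)*(1) + (1)*(-3) = -4
v _| B = 6*e1 - 6*e2 - 4*e3


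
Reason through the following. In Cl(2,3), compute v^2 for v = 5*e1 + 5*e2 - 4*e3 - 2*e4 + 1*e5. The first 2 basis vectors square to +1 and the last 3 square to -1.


v^2 = sum of c_i^2 * e_i^2
Positive signature terms (e_i^2 = +1): 5^2 + 5^2 = 50
Negative signature terms (e_j^2 = -1): (-4)^2 + (-2)^2 + 1^2 = 21
v^2 = 50 - 21 = 29


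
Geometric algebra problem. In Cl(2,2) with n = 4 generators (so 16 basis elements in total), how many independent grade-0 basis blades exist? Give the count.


Number of grade-k basis blades in Cl(p,q) with n = p + q is C(n, k).
n = 2 + 2 = 4
C(4, 0) = 4! / (0! * 4!)
= 24 / (1 * 24)
= 1


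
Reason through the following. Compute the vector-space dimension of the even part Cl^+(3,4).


Even subalgebra dimension = 2^(n-1)
n = 3 + 4 = 7
2^(7 - 1) = 2^6 = 64
Verification: sum of C(7,k) for even k = 1 + 21 + 35 + 7 = 64
Result = 64


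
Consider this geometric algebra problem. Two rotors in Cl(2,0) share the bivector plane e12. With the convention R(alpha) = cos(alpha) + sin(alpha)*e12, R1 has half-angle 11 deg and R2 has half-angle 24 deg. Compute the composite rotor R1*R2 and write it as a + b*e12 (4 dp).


Same-plane rotors commute and their half-angles add:
R1*R2 = cos(a1 + a2) + sin(a1 + a2)*e12.
a1 + a2 = 11 + 24 = 35 deg
cos(35 deg) = 0.8192
sin(35 deg) = 0.5736
R1*R2 = 0.8192 + 0.5736*e12


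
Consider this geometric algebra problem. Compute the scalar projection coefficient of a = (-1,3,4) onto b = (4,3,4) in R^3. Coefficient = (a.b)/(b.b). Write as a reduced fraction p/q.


Projection coefficient = (a . b) / (b . b)
a . b = (-1)*4 + 3*3 + 4*4
= -4 + 9 + 16 = 21
b . b = 4^2 + 3^2 + 4^2
= 16 + 9 + 16 = 41
Coefficient = 21/41
In lowest terms: 21/41


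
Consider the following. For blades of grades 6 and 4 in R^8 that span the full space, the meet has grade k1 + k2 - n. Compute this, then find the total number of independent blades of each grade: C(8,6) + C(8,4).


Meet grade = grade(A) + grade(B) - n
= 6 + 4 - 8 = 2
C(8,6) = 28
C(8,4) = 70
dim_A + dim_B = 28 + 70 = 98


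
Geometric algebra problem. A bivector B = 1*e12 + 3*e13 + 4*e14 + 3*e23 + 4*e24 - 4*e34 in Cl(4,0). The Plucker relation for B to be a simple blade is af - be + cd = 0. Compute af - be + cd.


Plucker relation: af - be + cd
a*f = 1*(-4) = -4
b*e = 3*4 = 12
c*d = 4*3 = 12
af - be + cd = -4 - 12 + 12
= -4


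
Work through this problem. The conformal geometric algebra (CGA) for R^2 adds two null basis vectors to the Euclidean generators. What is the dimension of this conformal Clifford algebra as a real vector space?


The conformal model of R^2 uses Cl(3,1): the 2 Euclidean generators plus two extra orthogonal generators e+ (e+^2 = +1) and e- (e-^2 = -1), from which the null vectors e0, einf are built.
Number of generators m = 2 + 2 = 4.
dim Cl(p,q) = 2^m = 2^4 = 16


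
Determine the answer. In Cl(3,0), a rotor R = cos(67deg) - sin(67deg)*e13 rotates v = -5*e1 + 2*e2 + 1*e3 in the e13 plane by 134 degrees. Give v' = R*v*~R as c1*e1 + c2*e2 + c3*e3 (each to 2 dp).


Rotor R = cos(67deg) - sin(67deg)*e13
Rotation angle theta = 2 * 67 = 134 degrees in the e13 plane (e1 -> e3).
The component perpendicular to the plane (e2) is invariant: v'_2 = v2 = 2.00
cos(134deg) = -0.6947, sin(134deg) = 0.7193
v'_1 = v1*cos(theta) - v3*sin(theta) = -5*(-0.6947) - 1*0.7193 = 2.75
v'_3 = v1*sin(theta) + v3*cos(theta) = -5*0.7193 + 1*(-0.6947) = -4.29
v' = 2.75*e1 + 2.00*e2 - 4.29*e3


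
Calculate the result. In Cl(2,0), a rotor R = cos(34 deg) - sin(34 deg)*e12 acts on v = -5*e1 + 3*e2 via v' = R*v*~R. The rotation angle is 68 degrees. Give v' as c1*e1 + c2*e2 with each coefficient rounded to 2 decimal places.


Rotor R = cos(34deg) - sin(34deg)*e12
Rotation angle theta = 2 * 34 = 68 degrees
v' = R*v*~R rotates v by theta.
cos(68deg) = 0.3746, sin(68deg) = 0.9272
v'_1 = -5*cos(68deg) - 3*sin(68deg)
= -5*0.3746 - 3*0.9272
= -4.65
v'_2 = -5*sin(68deg) + 3*cos(68deg)
= -5*0.9272 + 3*0.3746
= -3.51
v' = -4.65*e1 - 3.51*e2


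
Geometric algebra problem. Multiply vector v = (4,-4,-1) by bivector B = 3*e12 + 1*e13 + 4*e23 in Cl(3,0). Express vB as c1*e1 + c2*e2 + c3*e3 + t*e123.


vB has grade-1 (vector) and grade-3 (trivector) parts: vB = (v _| B) + (v ^ B).
Vector part <vB>_1:
  e1: -v2*b12 - v3*b13 = -(-4)*(3) - (-1)*(1) = 13
  e2: v1*b12 - v3*b23 = (4)*(3) - (-1)*(4) = 16
  e3: v1*b13 + v2*b23 = (4)*(1) + (-4)*(4) = -12
Trivector part <vB>_3:
  e123: v1*b23 - v2*b13 + v3*b12 = (4)*(4) - (-4)*(1) + (-1)*(3) = 17
vB = 13*e1 + 16*e2 - 12*e3 + 17*e123


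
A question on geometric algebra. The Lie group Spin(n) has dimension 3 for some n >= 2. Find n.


dim Spin(n) = dim so(n) = n(n-1)/2.
Solve n(n-1)/2 = 3, i.e. n^2 - n - 6 = 0.
Discriminant = 1 + 8*3 = 25
n = (1 + sqrt(25))/2 = (1 + 5)/2 = 3


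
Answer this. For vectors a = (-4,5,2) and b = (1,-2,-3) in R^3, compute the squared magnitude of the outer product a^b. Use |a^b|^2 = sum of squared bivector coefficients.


a wedge b = (a1*b2 - a2*b1)*e12 + (a1*b3 - a3*b1)*e13 + (a2*b3 - a3*b2)*e23
e12 coeff: (-4)*(-2) - 5*1 = 8 - 5 = 3
e13 coeff: (-4)*(-3) - 2*1 = 12 - 2 = 10
e23 coeff: 5*(-3) - 2*(-2) = -15 - (-4) = -11
|a wedge b|^2 = 3^2 + 10^2 + (-11)^2
= 9 + 100 + 121
= 230


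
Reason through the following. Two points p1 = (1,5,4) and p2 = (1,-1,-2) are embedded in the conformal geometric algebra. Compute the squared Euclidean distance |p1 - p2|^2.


p1 - p2 = (0, 6, 6)
|p1 - p2|^2 = 0^2 + 6^2 + 6^2
= 0 + 36 + 36
= 72


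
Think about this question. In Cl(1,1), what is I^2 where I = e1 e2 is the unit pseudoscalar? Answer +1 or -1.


The pseudoscalar I = e1...e_n (product of all n generators) of Cl(p,q) satisfies I^2 = (-1)^(q + n(n-1)/2).
p = 1, q = 1, n = p + q = 2
n(n-1)/2 = 2 * 1 / 2 = 1
Exponent = q + n(n-1)/2 = 1 + 1 = 2
I^2 = (-1)^2 = +1


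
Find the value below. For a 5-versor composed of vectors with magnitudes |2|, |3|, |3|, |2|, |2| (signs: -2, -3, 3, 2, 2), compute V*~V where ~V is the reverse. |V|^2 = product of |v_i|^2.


Each vector v_i has |v_i|^2 = s_i^2
Squared scales: (-2)^2 = 4, (-3)^2 = 9, 3^2 = 9, 2^2 = 4, 2^2 = 4
|V|^2 = 4 * 9 * 9 * 4 * 4
= 5184


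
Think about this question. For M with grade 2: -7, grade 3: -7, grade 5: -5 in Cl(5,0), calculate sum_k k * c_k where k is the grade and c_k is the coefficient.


Grade-weighted sum = sum of grade_k * coefficient_k
2*(-7) = -14
3*(-7) = -21
5*(-5) = -25
Total = -14 + (-21) + (-25) = -60


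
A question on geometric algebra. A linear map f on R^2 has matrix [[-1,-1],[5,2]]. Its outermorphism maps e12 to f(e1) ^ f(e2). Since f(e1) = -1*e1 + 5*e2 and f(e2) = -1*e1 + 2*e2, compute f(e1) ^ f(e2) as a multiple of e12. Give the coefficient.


The outermorphism of a linear map f sends e1^e2 to f(e1)^f(e2).
f(e1) = -1*e1 + 5*e2
f(e2) = -1*e1 + 2*e2
f(e1) ^ f(e2) = (-1*e1 + 5*e2) ^ (-1*e1 + 2*e2)
= (-1)*2*e12 + 5*(-1)*e21
= (-2 - (-5))*e12
= 3*e12
Coefficient = 3


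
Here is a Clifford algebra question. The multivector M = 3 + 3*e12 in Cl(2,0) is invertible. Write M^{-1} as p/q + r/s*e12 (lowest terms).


M = 3 + 3*e12, where e12^2 = -1.
Since M commutes with its reverse ~M = a - b*e12, M * ~M = a^2 - b^2*e12^2 = a^2 + b^2.
So M^{-1} = ~M / (a^2 + b^2) = (a - b*e12)/(a^2 + b^2).
a^2 + b^2 = 9 + 9 = 18
Scalar part = 3/18 = 1/6
Bivector coeff = -3/18 = -1/6
M^{-1} = 1/6 - 1/6*e12


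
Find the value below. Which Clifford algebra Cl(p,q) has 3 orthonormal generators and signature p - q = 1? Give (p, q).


We need p + q = 3 and p - q = 1.
Adding: 2p = 3 + 1 = 4, so p = 2.
Then q = 3 - 2 = 1.
(p, q) = (2, 1)


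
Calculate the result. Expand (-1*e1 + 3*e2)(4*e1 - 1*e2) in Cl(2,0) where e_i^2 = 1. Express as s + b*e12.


Expand: (-1*e1 + 3*e2)(4*e1 - 1*e2)
= (-1)*4*e1e1 + (-1)*(-1)*e1e2 + 3*4*e2e1 + 3*(-1)*e2e2
Using e1^2 = e2^2 = 1, e2e1 = -e1e2:
Scalar part s = (-1)*4 + 3*(-1) = -4 + (-3) = -7
Bivector part b = (-1)*(-1) - 3*4 = 1 - 12 = -11
uv = -7 - 11*e12


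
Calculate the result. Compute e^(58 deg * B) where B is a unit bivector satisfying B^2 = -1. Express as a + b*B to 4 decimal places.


For a unit bivector B with B^2 = -1, the exponential series gives
e^(theta*B) = cos(theta) + sin(theta)*B (the GA analogue of Euler's formula).
theta = 58 degrees = 1.012291 rad
cos(58 deg) = 0.5299
sin(58 deg) = 0.8480
exp(theta*B) = 0.5299 + 0.8480*B


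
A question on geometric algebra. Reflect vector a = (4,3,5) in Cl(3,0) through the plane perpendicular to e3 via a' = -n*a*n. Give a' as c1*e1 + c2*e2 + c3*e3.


Reflection formula: a' = -n*a*n, with n = e3 (unit vector, n^2 = 1).
For reflection through hyperplane perp to e3:
The component along e3 flips sign, others stay.
a = (4, 3, 5)
a' = (4, 3, -5)
a' = 4*e1 + 3*e2 - 5*e3


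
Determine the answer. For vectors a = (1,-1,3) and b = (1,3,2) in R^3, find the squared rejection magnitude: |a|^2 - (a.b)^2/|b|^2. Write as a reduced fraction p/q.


|a|^2 = 1^2 + (-1)^2 + 3^2 = 11
|b|^2 = 1^2 + 3^2 + 2^2 = 14
a . b = 1*1 + (-1)*3 + 3*2 = 4
(a.b)^2 = 4^2 = 16
|rej|^2 = 11 - 16/14
= (154 - 16)/14
= 138/14
In lowest terms: 69/7


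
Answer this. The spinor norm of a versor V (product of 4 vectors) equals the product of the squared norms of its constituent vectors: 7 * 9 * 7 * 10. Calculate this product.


Spinor norm N(V) = |v1|^2 * |v2|^2 * ... * |v4|^2
= 7 * 9 * 7 * 10
Running product: 7, 63, 441, 4410
N(V) = 4410


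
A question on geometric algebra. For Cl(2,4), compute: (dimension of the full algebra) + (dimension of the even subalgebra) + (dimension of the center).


n = 2 + 4 = 6
Total dim = 2^6 = 64
Even subalgebra dim = 2^5 = 32
n is even, so center dim = 1
Sum = 64 + 32 + 1 = 97


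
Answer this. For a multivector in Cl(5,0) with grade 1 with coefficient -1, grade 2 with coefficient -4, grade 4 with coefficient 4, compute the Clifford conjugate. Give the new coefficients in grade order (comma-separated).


Clifford conjugate sign for grade k: (-1)^(k(k+1)/2)
Grade 1: (-1)^(1*2/2) = (-1)^1 = -1, coeff -1 -> 1
Grade 2: (-1)^(2*3/2) = (-1)^3 = -1, coeff -4 -> 4
Grade 4: (-1)^(4*5/2) = (-1)^10 = 1, coeff 4 -> 4
Conjugated coefficients: 1, 4, 4


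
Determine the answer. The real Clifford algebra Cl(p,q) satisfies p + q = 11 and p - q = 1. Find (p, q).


We need p + q = 11 and p - q = 1.
Adding: 2p = 11 + 1 = 12, so p = 6.
Then q = 11 - 6 = 5.
(p, q) = (6, 5)


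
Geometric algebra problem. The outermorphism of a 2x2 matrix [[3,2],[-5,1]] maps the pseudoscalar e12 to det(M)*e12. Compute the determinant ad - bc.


The outermorphism of a linear map f sends e1^e2 to f(e1)^f(e2).
f(e1) = 3*e1 - 5*e2
f(e2) = 2*e1 + 1*e2
f(e1) ^ f(e2) = (3*e1 - 5*e2) ^ (2*e1 + 1*e2)
= 3*1*e12 + (-5)*2*e21
= (3 - (-10))*e12
= 13*e12
Coefficient = 13


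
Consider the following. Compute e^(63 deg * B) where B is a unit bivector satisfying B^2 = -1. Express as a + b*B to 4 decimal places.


For a unit bivector B with B^2 = -1, the exponential series gives
e^(theta*B) = cos(theta) + sin(theta)*B (the GA analogue of Euler's formula).
theta = 63 degrees = 1.099557 rad
cos(63 deg) = 0.4540
sin(63 deg) = 0.8910
exp(theta*B) = 0.4540 + 0.8910*B


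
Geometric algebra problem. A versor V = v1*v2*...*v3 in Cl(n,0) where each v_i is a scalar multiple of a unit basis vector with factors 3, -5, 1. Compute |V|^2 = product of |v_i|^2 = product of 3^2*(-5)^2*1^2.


Each vector v_i has |v_i|^2 = s_i^2
Squared scales: 3^2 = 9, (-5)^2 = 25, 1^2 = 1
|V|^2 = 9 * 25 * 1
= 225


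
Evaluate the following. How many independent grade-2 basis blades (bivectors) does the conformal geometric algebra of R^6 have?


The conformal model of R^6 uses Cl(7,1) with m = 6 + 2 = 8 generators.
Number of grade-2 blades = C(m, 2) = C(8, 2)
= 8*7/2 = 28


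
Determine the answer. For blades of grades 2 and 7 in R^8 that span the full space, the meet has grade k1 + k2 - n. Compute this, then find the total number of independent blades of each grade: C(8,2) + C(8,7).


Meet grade = grade(A) + grade(B) - n
= 2 + 7 - 8 = 1
C(8,2) = 28
C(8,7) = 8
dim_A + dim_B = 28 + 8 = 36


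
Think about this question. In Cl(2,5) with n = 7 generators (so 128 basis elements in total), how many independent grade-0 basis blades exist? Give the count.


Number of grade-k basis blades in Cl(p,q) with n = p + q is C(n, k).
n = 2 + 5 = 7
C(7, 0) = 7! / (0! * 7!)
= 5040 / (1 * 5040)
= 1


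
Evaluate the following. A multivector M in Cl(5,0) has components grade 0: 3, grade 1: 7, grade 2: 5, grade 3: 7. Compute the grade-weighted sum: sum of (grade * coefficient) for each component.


Grade-weighted sum = sum of grade_k * coefficient_k
0*3 = 0
1*7 = 7
2*5 = 10
3*7 = 21
Total = 0 + 7 + 10 + 21 = 38


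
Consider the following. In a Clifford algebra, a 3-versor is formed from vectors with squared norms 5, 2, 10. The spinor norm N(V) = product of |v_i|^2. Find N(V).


Spinor norm N(V) = |v1|^2 * |v2|^2 * ... * |v3|^2
= 5 * 2 * 10
Running product: 5, 10, 100
N(V) = 100


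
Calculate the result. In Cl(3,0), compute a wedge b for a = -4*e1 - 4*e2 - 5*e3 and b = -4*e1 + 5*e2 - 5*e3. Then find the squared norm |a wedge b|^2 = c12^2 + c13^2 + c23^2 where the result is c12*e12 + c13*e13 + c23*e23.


a wedge b = (a1*b2 - a2*b1)*e12 + (a1*b3 - a3*b1)*e13 + (a2*b3 - a3*b2)*e23
e12 coeff: (-4)*5 - (-4)*(-4) = -20 - 16 = -36
e13 coeff: (-4)*(-5) - (-5)*(-4) = 20 - 20 = 0
e23 coeff: (-4)*(-5) - (-5)*5 = 20 - (-25) = 45
|a wedge b|^2 = (-36)^2 + 0^2 + 45^2
= 1296 + 0 + 2025
= 3321


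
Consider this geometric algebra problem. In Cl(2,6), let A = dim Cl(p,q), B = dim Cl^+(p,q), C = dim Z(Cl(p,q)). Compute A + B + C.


n = 2 + 6 = 8
Total dim = 2^8 = 256
Even subalgebra dim = 2^7 = 128
n is even, so center dim = 1
Sum = 256 + 128 + 1 = 385


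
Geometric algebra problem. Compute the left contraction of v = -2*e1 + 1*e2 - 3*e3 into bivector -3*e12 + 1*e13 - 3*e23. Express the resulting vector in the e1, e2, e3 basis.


Left contraction v _| B = <vB>_1 (grade-1 part of the geometric product vB).
Using e1_|e12 = e2, e2_|e12 = -e1, e1_|e13 = e3, e3_|e13 = -e1, e2_|e23 = e3, e3_|e23 = -e2:
e1 coeff: -v2*b12 - v3*b13 = -(1)*(-3) - (-3)*(1) = 6
e2 coeff: v1*b12 - v3*b23 = (-2)*(-3) - (-3)*(-3) = -3
e3 coeff: v1*b13 + v2*b23 = (-2)*(1) + (1)*(-3) = -5
v _| B = 6*e1 - 3*e2 - 5*e3


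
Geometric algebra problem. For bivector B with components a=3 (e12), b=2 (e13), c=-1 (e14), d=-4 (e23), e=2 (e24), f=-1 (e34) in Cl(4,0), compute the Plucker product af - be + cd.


Plucker relation: af - be + cd
a*f = 3*(-1) = -3
b*e = 2*2 = 4
c*d = (-1)*(-4) = 4
af - be + cd = -3 - 4 + 4
= -3


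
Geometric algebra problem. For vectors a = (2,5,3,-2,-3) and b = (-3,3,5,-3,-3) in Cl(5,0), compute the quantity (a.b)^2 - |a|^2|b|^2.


a . b = 2*(-3) + 5*3 + 3*5 + (-2)*(-3) + (-3)*(-3)
= -6 + 15 + 15 + 6 + 9 = 39
|a|^2 = 2^2 + 5^2 + 3^2 + (-2)^2 + (-3)^2 = 51
|b|^2 = (-3)^2 + 3^2 + 5^2 + (-3)^2 + (-3)^2 = 61
(a.b)^2 = 39^2 = 1521
|a|^2 * |b|^2 = 51 * 61 = 3111
Result = 1521 - 3111 = -1590


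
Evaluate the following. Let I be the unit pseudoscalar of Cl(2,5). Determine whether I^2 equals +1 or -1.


The pseudoscalar I = e1...e_n (product of all n generators) of Cl(p,q) satisfies I^2 = (-1)^(q + n(n-1)/2).
p = 2, q = 5, n = p + q = 7
n(n-1)/2 = 7 * 6 / 2 = 21
Exponent = q + n(n-1)/2 = 5 + 21 = 26
I^2 = (-1)^26 = +1


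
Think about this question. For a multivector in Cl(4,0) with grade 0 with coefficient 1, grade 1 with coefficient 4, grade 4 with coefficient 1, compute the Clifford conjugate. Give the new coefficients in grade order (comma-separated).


Clifford conjugate sign for grade k: (-1)^(k(k+1)/2)
Grade 0: (-1)^(0*1/2) = (-1)^0 = 1, coeff 1 -> 1
Grade 1: (-1)^(1*2/2) = (-1)^1 = -1, coeff 4 -> -4
Grade 4: (-1)^(4*5/2) = (-1)^10 = 1, coeff 1 -> 1
Conjugated coefficients: 1, -4, 1


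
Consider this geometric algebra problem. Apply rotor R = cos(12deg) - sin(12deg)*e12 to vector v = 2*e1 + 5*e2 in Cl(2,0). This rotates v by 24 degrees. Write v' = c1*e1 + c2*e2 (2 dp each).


Rotor R = cos(12deg) - sin(12deg)*e12
Rotation angle theta = 2 * 12 = 24 degrees
v' = R*v*~R rotates v by theta.
cos(24deg) = 0.9135, sin(24deg) = 0.4067
v'_1 = 2*cos(24deg) - 5*sin(24deg)
= 2*0.9135 - 5*0.4067
= -0.21
v'_2 = 2*sin(24deg) + 5*cos(24deg)
= 2*0.4067 + 5*0.9135
= 5.38
v' = -0.21*e1 + 5.38*e2


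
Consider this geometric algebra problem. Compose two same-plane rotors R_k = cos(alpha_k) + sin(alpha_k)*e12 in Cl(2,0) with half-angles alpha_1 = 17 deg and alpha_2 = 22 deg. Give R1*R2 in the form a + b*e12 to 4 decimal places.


Same-plane rotors commute and their half-angles add:
R1*R2 = cos(a1 + a2) + sin(a1 + a2)*e12.
a1 + a2 = 17 + 22 = 39 deg
cos(39 deg) = 0.7771
sin(39 deg) = 0.6293
R1*R2 = 0.7771 + 0.6293*e12
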